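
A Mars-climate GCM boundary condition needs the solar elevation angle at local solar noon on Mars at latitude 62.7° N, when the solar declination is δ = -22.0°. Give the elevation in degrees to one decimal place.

5.3°

At local noon the hour angle is zero, so the zenith angle equals |φ − δ| = |+62.7° − (-22.000°)| = 84.700°.
Elevation = 90° − 84.700° = 5.3°.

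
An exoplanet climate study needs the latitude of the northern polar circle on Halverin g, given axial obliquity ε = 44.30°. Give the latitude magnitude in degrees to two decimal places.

45.70°

The polar circle is the lowest latitude that experiences at least one full rotation of continuous daylight at the northern-summer solstice; it lies at |φ| = 90° − ε = 90° − 44.30° = 45.70°.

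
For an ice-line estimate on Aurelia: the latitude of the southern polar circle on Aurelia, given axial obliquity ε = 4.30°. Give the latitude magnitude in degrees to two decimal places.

The polar circle is the lowest latitude that experiences at least one full rotation of continuous darkness at the northern-summer solstice; it lies at |φ| = 90° − ε = 90° − 4.30° = 85.70°.

85.70°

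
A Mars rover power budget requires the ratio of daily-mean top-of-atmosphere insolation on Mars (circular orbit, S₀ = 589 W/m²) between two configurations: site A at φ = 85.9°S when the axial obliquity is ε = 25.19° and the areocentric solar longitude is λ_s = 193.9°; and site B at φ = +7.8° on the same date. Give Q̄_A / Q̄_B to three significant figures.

— Configuration A (φ=-85.9°):
sin δ = sin 25.19° × sin 193.9° = -0.10225, so δ = -5.869°.
cos H₀ = −tan(-85.9°) tan(-5.869°) = -1.4339 ≤ −1 ⇒ polar day, H₀ = π.
Bracket: H₀ sin φ sin δ + cos φ cos δ sin H₀ = 3.1416×-0.99744×-0.10225 + 0.07150×0.99476×0.00000 = 0.320406 + 0.000000 = 0.320406.
Q̄ = (S₀/π) × [bracket] = (589/π) × 0.320406 = 60.071 W/m².
— Configuration B (φ=+7.8°):
cos H₀ = −tan(+7.8°) tan(-5.869°) = 0.0141, H₀ = 1.5567 rad.
Bracket: H₀ sin φ sin δ + cos φ cos δ sin H₀ = 1.5567×0.13572×-0.10225 + 0.99075×0.99476×0.99990 = -0.021603 + 0.985460 = 0.963857.
Q̄ = (S₀/π) × [bracket] = (589/π) × 0.963857 = 180.71 W/m².
Ratio Q̄_A / Q̄_B = 60.071 / 180.71 = 0.3324.

Q̄_A / Q̄_B ≈ 0.332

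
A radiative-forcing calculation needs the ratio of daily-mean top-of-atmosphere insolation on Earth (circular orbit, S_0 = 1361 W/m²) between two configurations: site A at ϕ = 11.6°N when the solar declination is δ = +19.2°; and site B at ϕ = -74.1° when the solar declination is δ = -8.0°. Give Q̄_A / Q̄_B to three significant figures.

— Configuration A (ϕ=+11.6°):
cos h₀ = −tan(+11.6°) tan(+19.200°) = -0.0715, h₀ = 1.6423 rad.
Bracket: h₀ sin ϕ sin δ + cos ϕ cos δ sin h₀ = 1.6423×0.20108×0.32887 + 0.97958×0.94438×0.99744 = 0.108604 + 0.922728 = 1.031332.
Q̄ = (S_0/π) × [bracket] = (1361/π) × 1.031332 = 446.79 W/m².
— Configuration B (ϕ=-74.1°):
cos h₀ = −tan(-74.1°) tan(-8.000°) = -0.4934, h₀ = 2.0868 rad.
Bracket: h₀ sin ϕ sin δ + cos ϕ cos δ sin h₀ = 2.0868×-0.96174×-0.13917 + 0.27396×0.99027×0.86982 = 0.279308 + 0.235977 = 0.515285.
Q̄ = (S_0/π) × [bracket] = (1361/π) × 0.515285 = 223.23 W/m².
Ratio Q̄_A / Q̄_B = 446.79 / 223.23 = 2.001.

Q̄_A / Q̄_B ≈ 2.00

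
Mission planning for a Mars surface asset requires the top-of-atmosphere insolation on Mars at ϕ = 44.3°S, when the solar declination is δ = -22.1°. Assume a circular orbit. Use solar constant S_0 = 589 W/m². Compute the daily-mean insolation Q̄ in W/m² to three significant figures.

cos h₀ = −tan(-44.3°) tan(-22.100°) = -0.3963, h₀ = 1.9782 rad.
Bracket: h₀ sin ϕ sin δ + cos ϕ cos δ sin h₀ = 1.9782×-0.69842×-0.37622 + 0.71569×0.92653×0.91814 = 0.519791 + 0.608826 = 1.128617.
Q̄ = (S_0/π) × [bracket] = (589/π) × 1.128617 = 211.6 W/m².

Q̄ ≈ 212 W/m²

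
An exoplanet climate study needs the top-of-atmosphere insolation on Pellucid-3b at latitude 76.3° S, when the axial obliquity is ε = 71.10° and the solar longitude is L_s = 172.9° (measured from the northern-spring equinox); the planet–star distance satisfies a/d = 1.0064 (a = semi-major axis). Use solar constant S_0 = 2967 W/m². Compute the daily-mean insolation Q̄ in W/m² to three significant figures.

Q̄ ≈ 81.1 W/m²

Solar declination: sin δ = sin ε · sin L_s = sin 71.10° × sin 172.9° = 0.11694, so δ = +6.715°.
cos h₀ = −tan(-76.3°) tan(+6.715°) = 0.4830, h₀ = 1.0667 rad.
Bracket: h₀ sin ϕ sin δ + cos ϕ cos δ sin h₀ = 1.0667×-0.97155×0.11694 + 0.23684×0.99314×0.87561 = -0.121191 + 0.205957 = 0.084766.
Inverse-square distance factor (a/d)² = 1.0064² = 1.012841.
Q̄ = (S_0/π) × 1.012841 × [bracket] = (2967/π) × 1.012841 × 0.084766 = 81.08 W/m².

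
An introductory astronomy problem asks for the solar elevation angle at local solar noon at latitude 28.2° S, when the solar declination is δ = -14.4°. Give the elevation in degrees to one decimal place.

76.2°

At local noon the hour angle is zero, so the zenith angle equals |ϕ − δ| = |-28.2° − (-14.400°)| = 13.800°.
Elevation = 90° − 13.800° = 76.2°.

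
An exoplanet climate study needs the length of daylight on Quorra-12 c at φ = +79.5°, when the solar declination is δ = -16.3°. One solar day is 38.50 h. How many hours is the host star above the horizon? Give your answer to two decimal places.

0.00 h

cos H₀ = −tan φ · tan δ = 1.5778 ≥ 1, so the host star never rises (polar night) and H₀ = 0.
Daylight = 2H₀/(2π) × 38.50 h = (0.0000/π) × 38.50 = 0.00 h.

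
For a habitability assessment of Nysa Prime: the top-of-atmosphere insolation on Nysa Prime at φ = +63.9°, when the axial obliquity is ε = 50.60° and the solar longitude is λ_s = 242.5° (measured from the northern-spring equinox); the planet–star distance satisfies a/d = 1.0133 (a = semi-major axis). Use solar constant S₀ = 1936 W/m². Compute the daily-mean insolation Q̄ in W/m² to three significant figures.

Solar declination: sin δ = sin ε · sin λ_s = sin 50.60° × sin 242.5° = -0.68542, so δ = -43.269°.
cos H₀ = −tan(+63.9°) tan(-43.269°) = 1.9215 ≥ 1 ⇒ polar night, H₀ = 0 and Q̄ = 0.
Inverse-square distance factor (a/d)² = 1.0133² = 1.026777.

Q̄ ≈ 0.00 W/m²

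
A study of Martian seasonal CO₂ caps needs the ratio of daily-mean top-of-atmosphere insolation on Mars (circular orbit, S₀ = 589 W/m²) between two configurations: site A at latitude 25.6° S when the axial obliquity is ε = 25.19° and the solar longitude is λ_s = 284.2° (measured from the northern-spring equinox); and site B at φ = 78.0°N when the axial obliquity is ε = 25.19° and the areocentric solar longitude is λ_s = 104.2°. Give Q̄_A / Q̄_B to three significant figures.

Q̄_A / Q̄_B ≈ 0.884

— Configuration A (φ=-25.6°):
Solar declination: sin δ = sin ε · sin λ_s = sin 25.19° × sin 284.2° = -0.41262, so δ = -24.369°.
cos H₀ = −tan(-25.6°) tan(-24.369°) = -0.2170, H₀ = 1.7896 rad.
Bracket: H₀ sin φ sin δ + cos φ cos δ sin H₀ = 1.7896×-0.43209×-0.41262 + 0.90183×0.91090×0.97617 = 0.319066 + 0.801901 = 1.120967.
Q̄ = (S₀/π) × [bracket] = (589/π) × 1.120967 = 210.16 W/m².
— Configuration B (φ=+78.0°):
sin δ = sin 25.19° × sin 104.2° = 0.41262, so δ = +24.369°.
cos H₀ = −tan(+78.0°) tan(+24.369°) = -2.1311 ≤ −1 ⇒ polar day, H₀ = π.
Bracket: H₀ sin φ sin δ + cos φ cos δ sin H₀ = 3.1416×0.97815×0.41262 + 0.20791×0.91090×0.00000 = 1.267963 + 0.000000 = 1.267963.
Q̄ = (S₀/π) × [bracket] = (589/π) × 1.267963 = 237.72 W/m².
Ratio Q̄_A / Q̄_B = 210.16 / 237.72 = 0.8841.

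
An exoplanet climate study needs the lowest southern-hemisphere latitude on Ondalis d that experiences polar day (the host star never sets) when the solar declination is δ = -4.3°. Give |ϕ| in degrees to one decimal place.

Polar day requires cos h₀ = −tan ϕ tan δ ≤ −1, i.e. tan ϕ tan δ ≥ 1.
The boundary is |tan ϕ| · |tan δ| = 1, so |ϕ| = 90° − |δ| = 90° − 4.3° = 85.7° in the southern hemisphere.

|ϕ| = 85.7°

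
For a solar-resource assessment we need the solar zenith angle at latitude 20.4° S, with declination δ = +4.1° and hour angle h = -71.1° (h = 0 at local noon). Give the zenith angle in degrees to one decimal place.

θ_z = 73.9°

cos θ_z = sin φ sin δ + cos φ cos δ cos h = -0.024922 + 0.302825 = 0.277903.
θ_z = arccos(0.277903) = 73.9°.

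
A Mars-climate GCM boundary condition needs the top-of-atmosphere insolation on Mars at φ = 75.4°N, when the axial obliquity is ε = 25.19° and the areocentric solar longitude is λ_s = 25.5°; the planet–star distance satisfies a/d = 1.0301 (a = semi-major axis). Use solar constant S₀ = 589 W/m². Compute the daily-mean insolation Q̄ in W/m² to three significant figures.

Q̄ ≈ 118 W/m²

sin δ = sin 25.19° × sin 25.5° = 0.18323, so δ = +10.558°.
cos H₀ = −tan(+75.4°) tan(+10.558°) = -0.7156, H₀ = 2.3682 rad.
Bracket: H₀ sin φ sin δ + cos φ cos δ sin H₀ = 2.3682×0.96771×0.18323 + 0.25207×0.98307×0.69855 = 0.419914 + 0.173102 = 0.593016.
Inverse-square distance factor (a/d)² = 1.0301² = 1.061106.
Q̄ = (S₀/π) × 1.061106 × [bracket] = (589/π) × 1.061106 × 0.593016 = 118.0 W/m².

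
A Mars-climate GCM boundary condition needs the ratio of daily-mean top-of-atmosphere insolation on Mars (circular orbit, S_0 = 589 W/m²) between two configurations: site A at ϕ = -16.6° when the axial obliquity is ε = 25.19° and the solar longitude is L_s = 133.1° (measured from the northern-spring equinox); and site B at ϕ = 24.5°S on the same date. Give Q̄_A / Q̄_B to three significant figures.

Q̄_A / Q̄_B ≈ 1.15

— Configuration A (ϕ=-16.6°):
Solar declination: sin δ = sin ε · sin L_s = sin 25.19° × sin 133.1° = 0.31077, so δ = +18.106°.
cos h₀ = −tan(-16.6°) tan(+18.106°) = 0.0975, h₀ = 1.4732 rad.
Bracket: h₀ sin ϕ sin δ + cos ϕ cos δ sin h₀ = 1.4732×-0.28569×0.31077 + 0.95832×0.95048×0.99524 = -0.130796 + 0.906528 = 0.775732.
Q̄ = (S_0/π) × [bracket] = (589/π) × 0.775732 = 145.44 W/m².
— Configuration B (ϕ=-24.5°):
cos h₀ = −tan(-24.5°) tan(+18.106°) = 0.1490, h₀ = 1.4212 rad.
Bracket: h₀ sin ϕ sin δ + cos ϕ cos δ sin h₀ = 1.4212×-0.41469×0.31077 + 0.90996×0.95048×0.98884 = -0.183155 + 0.855247 = 0.672092.
Q̄ = (S_0/π) × [bracket] = (589/π) × 0.672092 = 126.01 W/m².
Ratio Q̄_A / Q̄_B = 145.44 / 126.01 = 1.154.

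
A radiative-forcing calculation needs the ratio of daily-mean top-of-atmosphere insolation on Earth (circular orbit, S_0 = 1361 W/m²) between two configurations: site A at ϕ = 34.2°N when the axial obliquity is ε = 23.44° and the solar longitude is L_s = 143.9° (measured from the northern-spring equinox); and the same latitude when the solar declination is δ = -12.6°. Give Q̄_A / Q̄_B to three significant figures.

— Configuration A (ϕ=+34.2°):
Solar declination: sin δ = sin ε · sin L_s = sin 23.44° × sin 143.9° = 0.23438, so δ = +13.555°.
cos h₀ = −tan(+34.2°) tan(+13.555°) = -0.1638, h₀ = 1.7354 rad.
Bracket: h₀ sin ϕ sin δ + cos ϕ cos δ sin h₀ = 1.7354×0.56208×0.23438 + 0.82708×0.97215×0.98649 = 0.228622 + 0.793183 = 1.021805.
Q̄ = (S_0/π) × [bracket] = (1361/π) × 1.021805 = 442.67 W/m².
— Configuration B (ϕ=+34.2°):
cos h₀ = −tan(+34.2°) tan(-12.600°) = 0.1519, h₀ = 1.4183 rad.
Bracket: h₀ sin ϕ sin δ + cos ϕ cos δ sin h₀ = 1.4183×0.56208×-0.21814 + 0.82708×0.97592×0.98839 = -0.173901 + 0.797793 = 0.623892.
Q̄ = (S_0/π) × [bracket] = (1361/π) × 0.623892 = 270.28 W/m².
Ratio Q̄_A / Q̄_B = 442.67 / 270.28 = 1.638.

Q̄_A / Q̄_B ≈ 1.64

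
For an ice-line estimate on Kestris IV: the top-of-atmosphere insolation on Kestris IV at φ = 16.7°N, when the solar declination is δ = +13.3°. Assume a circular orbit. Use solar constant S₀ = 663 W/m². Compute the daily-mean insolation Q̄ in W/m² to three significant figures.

Q̄ ≈ 219 W/m²

cos H₀ = −tan(+16.7°) tan(+13.300°) = -0.0709, H₀ = 1.6418 rad.
Bracket: H₀ sin φ sin δ + cos φ cos δ sin H₀ = 1.6418×0.28736×0.23005 + 0.95782×0.97318×0.99748 = 0.108535 + 0.929782 = 1.038317.
Q̄ = (S₀/π) × [bracket] = (663/π) × 1.038317 = 219.1 W/m².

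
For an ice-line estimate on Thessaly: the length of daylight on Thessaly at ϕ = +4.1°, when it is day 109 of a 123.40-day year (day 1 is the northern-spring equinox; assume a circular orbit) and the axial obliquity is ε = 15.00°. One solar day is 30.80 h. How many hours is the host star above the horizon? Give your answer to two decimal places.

Solar longitude: L_s = 360° × (109 − 1)/123.40 = 315.073°.
sin δ = sin 15.00° × sin 315.073° = -0.18278, so δ = -10.532°.
cos h₀ = −tan ϕ · tan δ = −tan(+4.1°) × tan(-10.532°) = 0.0133, so h₀ = 1.5575 rad = 89.24°.
Daylight = 2h₀/(2π) × 30.80 h = (1.5575/π) × 30.80 = 15.27 h.

15.27 h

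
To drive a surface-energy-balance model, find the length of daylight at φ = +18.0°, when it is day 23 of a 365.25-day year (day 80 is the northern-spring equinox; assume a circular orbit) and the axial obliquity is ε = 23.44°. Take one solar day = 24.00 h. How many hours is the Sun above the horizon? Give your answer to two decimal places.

Solar longitude: λ_s = 360° × (23 − 80)/365.25 = -56.181°, i.e. -56.181° + 360° = 303.819°.
sin δ = sin 23.44° × sin 303.819° = -0.33048, so δ = -19.298°.
cos H₀ = −tan φ · tan δ = −tan(+18.0°) × tan(-19.298°) = 0.1138, so H₀ = 1.4568 rad = 83.47°.
Daylight = 2H₀/(2π) × 24.00 h = (1.4568/π) × 24.00 = 11.13 h.

11.13 h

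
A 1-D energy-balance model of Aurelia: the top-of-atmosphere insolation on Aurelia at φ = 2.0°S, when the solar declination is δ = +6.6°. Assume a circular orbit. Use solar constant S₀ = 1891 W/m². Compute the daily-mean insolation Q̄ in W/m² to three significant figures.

Q̄ ≈ 594 W/m²

cos H₀ = −tan(-2.0°) tan(+6.600°) = 0.0040, H₀ = 1.5668 rad.
Bracket: H₀ sin φ sin δ + cos φ cos δ sin H₀ = 1.5668×-0.03490×0.11494 + 0.99939×0.99337×0.99999 = -0.006285 + 0.992754 = 0.986469.
Q̄ = (S₀/π) × [bracket] = (1891/π) × 0.986469 = 593.8 W/m².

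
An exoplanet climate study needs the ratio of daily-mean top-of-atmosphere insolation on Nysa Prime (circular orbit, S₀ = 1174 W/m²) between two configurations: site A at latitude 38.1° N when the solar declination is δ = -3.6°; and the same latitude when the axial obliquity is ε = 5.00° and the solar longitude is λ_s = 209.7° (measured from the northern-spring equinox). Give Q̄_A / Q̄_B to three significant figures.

Q̄_A / Q̄_B ≈ 0.974

— Configuration A (φ=+38.1°):
cos H₀ = −tan(+38.1°) tan(-3.600°) = 0.0493, H₀ = 1.5214 rad.
Bracket: H₀ sin φ sin δ + cos φ cos δ sin H₀ = 1.5214×0.61704×-0.06279 + 0.78694×0.99803×0.99878 = -0.058945 + 0.784432 = 0.725487.
Q̄ = (S₀/π) × [bracket] = (1174/π) × 0.725487 = 271.11 W/m².
— Configuration B (φ=+38.1°):
Solar declination: sin δ = sin ε · sin λ_s = sin 5.00° × sin 209.7° = -0.04318, so δ = -2.475°.
cos H₀ = −tan(+38.1°) tan(-2.475°) = 0.0339, H₀ = 1.5369 rad.
Bracket: H₀ sin φ sin δ + cos φ cos δ sin H₀ = 1.5369×0.61704×-0.04318 + 0.78694×0.99907×0.99943 = -0.040949 + 0.785760 = 0.744811.
Q̄ = (S₀/π) × [bracket] = (1174/π) × 0.744811 = 278.33 W/m².
Ratio Q̄_A / Q̄_B = 271.11 / 278.33 = 0.9741.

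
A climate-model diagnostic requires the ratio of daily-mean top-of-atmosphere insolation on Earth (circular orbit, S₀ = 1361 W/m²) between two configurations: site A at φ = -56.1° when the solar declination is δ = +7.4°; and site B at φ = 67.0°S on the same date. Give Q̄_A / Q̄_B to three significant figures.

Q̄_A / Q̄_B ≈ 1.80

— Configuration A (φ=-56.1°):
cos H₀ = −tan(-56.1°) tan(+7.400°) = 0.1933, H₀ = 1.3763 rad.
Bracket: H₀ sin φ sin δ + cos φ cos δ sin H₀ = 1.3763×-0.83001×0.12880 + 0.55775×0.99167×0.98114 = -0.147134 + 0.542672 = 0.395538.
Q̄ = (S₀/π) × [bracket] = (1361/π) × 0.395538 = 171.35 W/m².
— Configuration B (φ=-67.0°):
cos H₀ = −tan(-67.0°) tan(+7.400°) = 0.3060, H₀ = 1.2598 rad.
Bracket: H₀ sin φ sin δ + cos φ cos δ sin H₀ = 1.2598×-0.92050×0.12880 + 0.39073×0.99167×0.95204 = -0.149362 + 0.368892 = 0.219530.
Q̄ = (S₀/π) × [bracket] = (1361/π) × 0.219530 = 95.105 W/m².
Ratio Q̄_A / Q̄_B = 171.35 / 95.105 = 1.802.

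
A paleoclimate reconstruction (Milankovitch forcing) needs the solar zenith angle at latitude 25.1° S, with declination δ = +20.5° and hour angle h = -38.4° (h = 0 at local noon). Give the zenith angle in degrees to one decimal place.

cos θ_z = sin ϕ sin δ + cos ϕ cos δ cos h = -0.148558 + 0.664745 = 0.516187.
θ_z = arccos(0.516187) = 58.9°.

θ_z = 58.9°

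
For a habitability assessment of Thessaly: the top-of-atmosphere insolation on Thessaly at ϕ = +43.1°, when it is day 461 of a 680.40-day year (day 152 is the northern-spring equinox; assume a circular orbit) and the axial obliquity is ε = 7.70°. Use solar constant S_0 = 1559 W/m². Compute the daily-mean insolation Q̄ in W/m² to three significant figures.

Solar longitude: L_s = 360° × (461 − 152)/680.40 = 163.492°.
sin δ = sin 7.70° × sin 163.492° = 0.03807, so δ = +2.182°.
cos h₀ = −tan(+43.1°) tan(+2.182°) = -0.0357, h₀ = 1.6065 rad.
Bracket: h₀ sin ϕ sin δ + cos ϕ cos δ sin h₀ = 1.6065×0.68327×0.03807 + 0.73016×0.99928×0.99936 = 0.041788 + 0.729167 = 0.770955.
Q̄ = (S_0/π) × [bracket] = (1559/π) × 0.770955 = 382.6 W/m².

Q̄ ≈ 383 W/m²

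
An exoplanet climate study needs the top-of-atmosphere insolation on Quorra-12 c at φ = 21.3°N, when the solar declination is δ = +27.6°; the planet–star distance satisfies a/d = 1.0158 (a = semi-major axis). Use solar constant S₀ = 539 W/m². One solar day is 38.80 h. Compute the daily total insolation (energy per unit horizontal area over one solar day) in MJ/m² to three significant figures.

27.4 MJ/m²

cos H₀ = −tan(+21.3°) tan(+27.600°) = -0.2038, H₀ = 1.7761 rad.
Bracket: H₀ sin φ sin δ + cos φ cos δ sin H₀ = 1.7761×0.36325×0.46330 + 0.93169×0.88620×0.97901 = 0.298906 + 0.808333 = 1.107239.
Inverse-square distance factor (a/d)² = 1.0158² = 1.031850.
Q̄ = (S₀/π) × 1.031850 × [bracket] = (539/π) × 1.031850 × 1.107239 = 196.02 W/m².
Daily total = Q̄ × 38.80 h × 3600 s/h = 196.02 × 38.80 × 3600 / 10⁶ = 27.38 MJ/m².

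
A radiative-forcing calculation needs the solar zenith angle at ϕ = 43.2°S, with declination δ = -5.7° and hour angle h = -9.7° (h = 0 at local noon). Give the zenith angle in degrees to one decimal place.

cos θ_z = sin ϕ sin δ + cos ϕ cos δ cos h = 0.067989 + 0.714994 = 0.782983.
θ_z = arccos(0.782983) = 38.5°.

θ_z = 38.5°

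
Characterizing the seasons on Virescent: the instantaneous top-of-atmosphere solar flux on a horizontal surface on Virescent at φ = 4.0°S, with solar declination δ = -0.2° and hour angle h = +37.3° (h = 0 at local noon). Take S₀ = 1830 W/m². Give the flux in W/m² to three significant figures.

cos θ_z = sin φ sin δ + cos φ cos δ cos h = 0.000243 + 0.793531 = 0.793774.
Flux = S₀ · cos θ_z = 1830 × 0.793774 = 1453 W/m².

1.45e+03 W/m²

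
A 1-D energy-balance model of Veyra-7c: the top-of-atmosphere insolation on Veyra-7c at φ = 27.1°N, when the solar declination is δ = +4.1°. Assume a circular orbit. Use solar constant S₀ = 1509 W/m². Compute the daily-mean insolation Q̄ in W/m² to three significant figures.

Q̄ ≈ 451 W/m²

cos H₀ = −tan(+27.1°) tan(+4.100°) = -0.0367, H₀ = 1.6075 rad.
Bracket: H₀ sin φ sin δ + cos φ cos δ sin H₀ = 1.6075×0.45554×0.07150 + 0.89021×0.99744×0.99933 = 0.052358 + 0.887336 = 0.939694.
Q̄ = (S₀/π) × [bracket] = (1509/π) × 0.939694 = 451.4 W/m².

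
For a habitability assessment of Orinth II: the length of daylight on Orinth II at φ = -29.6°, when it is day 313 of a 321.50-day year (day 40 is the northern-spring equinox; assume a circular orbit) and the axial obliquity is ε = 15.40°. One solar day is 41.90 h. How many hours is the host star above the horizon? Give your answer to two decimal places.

22.63 h

Solar longitude: λ_s = 360° × (313 − 40)/321.50 = 305.692°.
sin δ = sin 15.40° × sin 305.692° = -0.21568, so δ = -12.455°.
cos H₀ = −tan φ · tan δ = −tan(-29.6°) × tan(-12.455°) = -0.1255, so H₀ = 1.6966 rad = 97.21°.
Daylight = 2H₀/(2π) × 41.90 h = (1.6966/π) × 41.90 = 22.63 h.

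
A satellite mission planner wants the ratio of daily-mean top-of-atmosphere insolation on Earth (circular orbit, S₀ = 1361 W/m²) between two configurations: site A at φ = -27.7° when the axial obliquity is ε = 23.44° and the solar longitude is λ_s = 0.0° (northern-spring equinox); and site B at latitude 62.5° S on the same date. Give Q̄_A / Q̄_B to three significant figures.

Q̄_A / Q̄_B ≈ 1.92

— Configuration A (φ=-27.7°):
Solar declination: sin δ = sin ε · sin λ_s = sin 23.44° × sin 0.0° = 0.00000, so δ = +0.000°.
cos H₀ = −tan(-27.7°) tan(+0.000°) = 0.0000, H₀ = 1.5708 rad.
Bracket: H₀ sin φ sin δ + cos φ cos δ sin H₀ = 1.5708×-0.46484×0.00000 + 0.88539×1.00000×1.00000 = -0.000000 + 0.885390 = 0.885390.
Q̄ = (S₀/π) × [bracket] = (1361/π) × 0.885390 = 383.57 W/m².
— Configuration B (φ=-62.5°):
cos H₀ = −tan(-62.5°) tan(+0.000°) = 0.0000, H₀ = 1.5708 rad.
Bracket: H₀ sin φ sin δ + cos φ cos δ sin H₀ = 1.5708×-0.88701×0.00000 + 0.46175×1.00000×1.00000 = -0.000000 + 0.461750 = 0.461750.
Q̄ = (S₀/π) × [bracket] = (1361/π) × 0.461750 = 200.04 W/m².
Ratio Q̄_A / Q̄_B = 383.57 / 200.04 = 1.917.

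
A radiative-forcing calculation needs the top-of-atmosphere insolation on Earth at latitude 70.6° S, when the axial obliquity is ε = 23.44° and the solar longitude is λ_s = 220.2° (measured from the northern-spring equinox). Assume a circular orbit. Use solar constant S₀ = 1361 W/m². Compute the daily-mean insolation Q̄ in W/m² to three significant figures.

Q̄ ≈ 346 W/m²

Solar declination: sin δ = sin ε · sin λ_s = sin 23.44° × sin 220.2° = -0.25676, so δ = -14.878°.
cos H₀ = −tan(-70.6°) tan(-14.878°) = -0.7544, H₀ = 2.4255 rad.
Bracket: H₀ sin φ sin δ + cos φ cos δ sin H₀ = 2.4255×-0.94322×-0.25676 + 0.33216×0.96648×0.65643 = 0.587410 + 0.210731 = 0.798141.
Q̄ = (S₀/π) × [bracket] = (1361/π) × 0.798141 = 345.8 W/m².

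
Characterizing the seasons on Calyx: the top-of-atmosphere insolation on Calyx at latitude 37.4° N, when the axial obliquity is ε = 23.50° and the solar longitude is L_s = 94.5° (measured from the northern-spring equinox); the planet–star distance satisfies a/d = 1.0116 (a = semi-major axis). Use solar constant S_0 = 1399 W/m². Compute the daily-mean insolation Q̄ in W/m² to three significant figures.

Q̄ ≈ 523 W/m²

Solar declination: sin δ = sin ε · sin L_s = sin 23.50° × sin 94.5° = 0.39752, so δ = +23.423°.
cos h₀ = −tan(+37.4°) tan(+23.423°) = -0.3312, h₀ = 1.9084 rad.
Bracket: h₀ sin ϕ sin δ + cos ϕ cos δ sin h₀ = 1.9084×0.60738×0.39752 + 0.79441×0.91759×0.94355 = 0.460775 + 0.687794 = 1.148569.
Inverse-square distance factor (a/d)² = 1.0116² = 1.023335.
Q̄ = (S_0/π) × 1.023335 × [bracket] = (1399/π) × 1.023335 × 1.148569 = 523.4 W/m².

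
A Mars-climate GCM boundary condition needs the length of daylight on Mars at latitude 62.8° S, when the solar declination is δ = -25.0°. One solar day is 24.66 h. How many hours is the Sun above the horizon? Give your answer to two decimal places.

21.25 h

cos H₀ = −tan φ · tan δ = −tan(-62.8°) × tan(-25.000°) = -0.9073, so H₀ = 2.7077 rad = 155.14°.
Daylight = 2H₀/(2π) × 24.66 h = (2.7077/π) × 24.66 = 21.25 h.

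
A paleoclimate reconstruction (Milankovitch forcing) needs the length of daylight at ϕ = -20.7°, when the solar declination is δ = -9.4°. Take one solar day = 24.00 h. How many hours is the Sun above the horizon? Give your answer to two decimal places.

cos h₀ = −tan ϕ · tan δ = −tan(-20.7°) × tan(-9.400°) = -0.0626, so h₀ = 1.6334 rad = 93.59°.
Daylight = 2h₀/(2π) × 24.00 h = (1.6334/π) × 24.00 = 12.48 h.

12.48 h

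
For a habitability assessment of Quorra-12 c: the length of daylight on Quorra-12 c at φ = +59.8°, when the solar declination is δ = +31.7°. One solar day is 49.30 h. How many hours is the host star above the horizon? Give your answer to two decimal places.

49.30 h

Sunrise equation: cos H₀ = −tan φ · tan δ = -1.0612 ≤ −1, so the host star never sets (polar day) and H₀ = π.
Daylight = 2H₀/(2π) × 49.30 h = (3.1416/π) × 49.30 = 49.30 h.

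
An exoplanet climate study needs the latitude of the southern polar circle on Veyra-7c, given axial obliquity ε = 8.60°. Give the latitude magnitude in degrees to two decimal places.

The polar circle is the lowest latitude that experiences at least one full rotation of continuous darkness at the northern-summer solstice; it lies at |ϕ| = 90° − ε = 90° − 8.60° = 81.40°.

81.40°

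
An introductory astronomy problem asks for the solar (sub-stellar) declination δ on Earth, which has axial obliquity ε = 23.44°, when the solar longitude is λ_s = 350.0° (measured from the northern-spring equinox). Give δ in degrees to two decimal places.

δ = -3.96°

sin δ = sin ε · sin λ_s = sin 23.44° × sin 350.0° = -0.069075.
δ = arcsin(-0.069075) = -3.96°.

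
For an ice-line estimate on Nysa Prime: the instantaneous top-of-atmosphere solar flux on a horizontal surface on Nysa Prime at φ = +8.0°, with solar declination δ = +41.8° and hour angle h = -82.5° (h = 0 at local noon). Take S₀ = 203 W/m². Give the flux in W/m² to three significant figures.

38.4 W/m²

cos θ_z = sin φ sin δ + cos φ cos δ cos h = 0.092763 + 0.096357 = 0.189120.
Flux = S₀ · cos θ_z = 203 × 0.189120 = 38.39 W/m².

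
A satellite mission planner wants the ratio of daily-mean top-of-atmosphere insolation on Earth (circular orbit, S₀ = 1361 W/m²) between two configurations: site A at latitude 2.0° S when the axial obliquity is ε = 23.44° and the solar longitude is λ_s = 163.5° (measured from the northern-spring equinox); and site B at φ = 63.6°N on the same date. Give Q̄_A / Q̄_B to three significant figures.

Q̄_A / Q̄_B ≈ 1.61

— Configuration A (φ=-2.0°):
Solar declination: sin δ = sin ε · sin λ_s = sin 23.44° × sin 163.5° = 0.11298, so δ = +6.487°.
cos H₀ = −tan(-2.0°) tan(+6.487°) = 0.0040, H₀ = 1.5668 rad.
Bracket: H₀ sin φ sin δ + cos φ cos δ sin H₀ = 1.5668×-0.03490×0.11298 + 0.99939×0.99360×0.99999 = -0.006178 + 0.992984 = 0.986806.
Q̄ = (S₀/π) × [bracket] = (1361/π) × 0.986806 = 427.50 W/m².
— Configuration B (φ=+63.6°):
cos H₀ = −tan(+63.6°) tan(+6.487°) = -0.2291, H₀ = 1.8019 rad.
Bracket: H₀ sin φ sin δ + cos φ cos δ sin H₀ = 1.8019×0.89571×0.11298 + 0.44464×0.99360×0.97341 = 0.182347 + 0.430047 = 0.612394.
Q̄ = (S₀/π) × [bracket] = (1361/π) × 0.612394 = 265.30 W/m².
Ratio Q̄_A / Q̄_B = 427.50 / 265.30 = 1.611.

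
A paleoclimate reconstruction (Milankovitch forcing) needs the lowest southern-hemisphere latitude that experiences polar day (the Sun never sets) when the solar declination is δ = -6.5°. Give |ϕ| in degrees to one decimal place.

Polar day requires cos h₀ = −tan ϕ tan δ ≤ −1, i.e. tan ϕ tan δ ≥ 1.
The boundary is |tan ϕ| · |tan δ| = 1, so |ϕ| = 90° − |δ| = 90° − 6.5° = 83.5° in the southern hemisphere.

|ϕ| = 83.5°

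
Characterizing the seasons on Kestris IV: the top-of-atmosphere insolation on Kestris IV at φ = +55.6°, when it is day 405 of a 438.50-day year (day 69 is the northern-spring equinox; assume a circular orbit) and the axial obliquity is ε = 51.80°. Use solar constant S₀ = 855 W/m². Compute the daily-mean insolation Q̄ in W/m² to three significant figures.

Q̄ ≈ 0.00 W/m²

Solar longitude: λ_s = 360° × (405 − 69)/438.50 = 275.849°.
sin δ = sin 51.80° × sin 275.849° = -0.78176, so δ = -51.422°.
cos H₀ = −tan(+55.6°) tan(-51.422°) = 1.8310 ≥ 1 ⇒ polar night, H₀ = 0 and Q̄ = 0.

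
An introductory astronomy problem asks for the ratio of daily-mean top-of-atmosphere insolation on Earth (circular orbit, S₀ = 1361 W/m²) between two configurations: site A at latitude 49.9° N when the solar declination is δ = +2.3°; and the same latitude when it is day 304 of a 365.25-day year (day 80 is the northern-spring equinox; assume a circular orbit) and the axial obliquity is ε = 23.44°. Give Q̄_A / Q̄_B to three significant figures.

Q̄_A / Q̄_B ≈ 2.03

— Configuration A (φ=+49.9°):
cos H₀ = −tan(+49.9°) tan(+2.300°) = -0.0477, H₀ = 1.6185 rad.
Bracket: H₀ sin φ sin δ + cos φ cos δ sin H₀ = 1.6185×0.76492×0.04013 + 0.64412×0.99919×0.99886 = 0.049682 + 0.642865 = 0.692547.
Q̄ = (S₀/π) × [bracket] = (1361/π) × 0.692547 = 300.03 W/m².
— Configuration B (φ=+49.9°):
Solar longitude: λ_s = 360° × (304 − 80)/365.25 = 220.780°.
sin δ = sin 23.44° × sin 220.780° = -0.25982, so δ = -15.059°.
cos H₀ = −tan(+49.9°) tan(-15.059°) = 0.3195, H₀ = 1.2456 rad.
Bracket: H₀ sin φ sin δ + cos φ cos δ sin H₀ = 1.2456×0.76492×-0.25982 + 0.64412×0.96566×0.94758 = -0.247552 + 0.589396 = 0.341844.
Q̄ = (S₀/π) × [bracket] = (1361/π) × 0.341844 = 148.09 W/m².
Ratio Q̄_A / Q̄_B = 300.03 / 148.09 = 2.026.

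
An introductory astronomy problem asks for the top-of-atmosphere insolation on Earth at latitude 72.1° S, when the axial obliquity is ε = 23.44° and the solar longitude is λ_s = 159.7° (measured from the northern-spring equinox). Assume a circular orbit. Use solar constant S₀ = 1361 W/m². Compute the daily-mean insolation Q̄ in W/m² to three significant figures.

Solar declination: sin δ = sin ε · sin λ_s = sin 23.44° × sin 159.7° = 0.13801, so δ = +7.933°.
cos H₀ = −tan(-72.1°) tan(+7.933°) = 0.4314, H₀ = 1.1247 rad.
Bracket: H₀ sin φ sin δ + cos φ cos δ sin H₀ = 1.1247×-0.95159×0.13801 + 0.30736×0.99043×0.90216 = -0.147706 + 0.274634 = 0.126928.
Q̄ = (S₀/π) × [bracket] = (1361/π) × 0.126928 = 54.99 W/m².

Q̄ ≈ 55.0 W/m²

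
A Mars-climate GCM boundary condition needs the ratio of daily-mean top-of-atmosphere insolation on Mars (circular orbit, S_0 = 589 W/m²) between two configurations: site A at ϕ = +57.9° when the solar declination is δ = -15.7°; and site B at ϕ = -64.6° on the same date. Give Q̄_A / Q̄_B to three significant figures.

Q̄_A / Q̄_B ≈ 0.234

— Configuration A (ϕ=+57.9°):
cos h₀ = −tan(+57.9°) tan(-15.700°) = 0.4481, h₀ = 1.1062 rad.
Bracket: h₀ sin ϕ sin δ + cos ϕ cos δ sin h₀ = 1.1062×0.84712×-0.27060 + 0.53140×0.96269×0.89399 = -0.253575 + 0.457342 = 0.203767.
Q̄ = (S_0/π) × [bracket] = (589/π) × 0.203767 = 38.203 W/m².
— Configuration B (ϕ=-64.6°):
cos h₀ = −tan(-64.6°) tan(-15.700°) = -0.5920, h₀ = 2.2043 rad.
Bracket: h₀ sin ϕ sin δ + cos ϕ cos δ sin h₀ = 2.2043×-0.90334×-0.27060 + 0.42894×0.96269×0.80596 = 0.538827 + 0.332810 = 0.871637.
Q̄ = (S_0/π) × [bracket] = (589/π) × 0.871637 = 163.42 W/m².
Ratio Q̄_A / Q̄_B = 38.203 / 163.42 = 0.2338.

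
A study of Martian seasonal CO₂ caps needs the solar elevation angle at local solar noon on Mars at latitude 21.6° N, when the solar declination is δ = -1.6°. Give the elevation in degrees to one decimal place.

66.8°

At local noon the hour angle is zero, so the zenith angle equals |ϕ − δ| = |+21.6° − (-1.600°)| = 23.200°.
Elevation = 90° − 23.200° = 66.8°.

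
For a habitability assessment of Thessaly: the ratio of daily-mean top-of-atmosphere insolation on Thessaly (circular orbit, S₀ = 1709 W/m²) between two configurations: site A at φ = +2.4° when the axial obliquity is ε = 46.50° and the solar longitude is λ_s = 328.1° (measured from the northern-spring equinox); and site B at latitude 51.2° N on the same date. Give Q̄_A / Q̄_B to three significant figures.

Q̄_A / Q̄_B ≈ 4.76

— Configuration A (φ=+2.4°):
Solar declination: sin δ = sin ε · sin λ_s = sin 46.50° × sin 328.1° = -0.38332, so δ = -22.539°.
cos H₀ = −tan(+2.4°) tan(-22.539°) = 0.0174, H₀ = 1.5534 rad.
Bracket: H₀ sin φ sin δ + cos φ cos δ sin H₀ = 1.5534×0.04188×-0.38332 + 0.99912×0.92362×0.99985 = -0.024937 + 0.922669 = 0.897732.
Q̄ = (S₀/π) × [bracket] = (1709/π) × 0.897732 = 488.36 W/m².
— Configuration B (φ=+51.2°):
cos H₀ = −tan(+51.2°) tan(-22.539°) = 0.5162, H₀ = 1.0284 rad.
Bracket: H₀ sin φ sin δ + cos φ cos δ sin H₀ = 1.0284×0.77934×-0.38332 + 0.62660×0.92362×0.85648 = -0.307221 + 0.495679 = 0.188458.
Q̄ = (S₀/π) × [bracket] = (1709/π) × 0.188458 = 102.52 W/m².
Ratio Q̄_A / Q̄_B = 488.36 / 102.52 = 4.764.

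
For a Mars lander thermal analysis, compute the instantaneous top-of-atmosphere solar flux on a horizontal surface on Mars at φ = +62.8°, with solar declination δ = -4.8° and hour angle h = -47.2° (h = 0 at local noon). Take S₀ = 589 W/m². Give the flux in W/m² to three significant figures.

cos θ_z = sin φ sin δ + cos φ cos δ cos h = -0.074424 + 0.309482 = 0.235058.
Flux = S₀ · cos θ_z = 589 × 0.235058 = 138.4 W/m².

138 W/m²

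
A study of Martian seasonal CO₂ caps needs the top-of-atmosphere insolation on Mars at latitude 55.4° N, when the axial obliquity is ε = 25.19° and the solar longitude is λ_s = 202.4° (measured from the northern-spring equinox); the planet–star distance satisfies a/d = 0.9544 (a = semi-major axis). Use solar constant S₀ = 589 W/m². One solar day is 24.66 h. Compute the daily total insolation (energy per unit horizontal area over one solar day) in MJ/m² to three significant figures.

5.56 MJ/m²

Solar declination: sin δ = sin ε · sin λ_s = sin 25.19° × sin 202.4° = -0.16219, so δ = -9.334°.
cos H₀ = −tan(+55.4°) tan(-9.334°) = 0.2383, H₀ = 1.3302 rad.
Bracket: H₀ sin φ sin δ + cos φ cos δ sin H₀ = 1.3302×0.82314×-0.16219 + 0.56784×0.98676×0.97120 = -0.177588 + 0.544185 = 0.366597.
Inverse-square distance factor (a/d)² = 0.9544² = 0.910879.
Q̄ = (S₀/π) × 0.910879 × [bracket] = (589/π) × 0.910879 × 0.366597 = 62.606 W/m².
Daily total = Q̄ × 24.66 h × 3600 s/h = 62.606 × 24.66 × 3600 / 10⁶ = 5.558 MJ/m².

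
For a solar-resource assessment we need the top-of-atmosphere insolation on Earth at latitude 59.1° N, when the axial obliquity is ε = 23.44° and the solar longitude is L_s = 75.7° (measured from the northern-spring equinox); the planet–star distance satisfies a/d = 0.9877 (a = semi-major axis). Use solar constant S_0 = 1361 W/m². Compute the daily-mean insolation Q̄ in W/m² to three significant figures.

Q̄ ≈ 471 W/m²

Solar declination: sin δ = sin ε · sin L_s = sin 23.44° × sin 75.7° = 0.38546, so δ = +22.673°.
cos h₀ = −tan(+59.1°) tan(+22.673°) = -0.6980, h₀ = 2.3434 rad.
Bracket: h₀ sin ϕ sin δ + cos ϕ cos δ sin h₀ = 2.3434×0.85806×0.38546 + 0.51354×0.92272×0.71610 = 0.775074 + 0.339327 = 1.114401.
Inverse-square distance factor (a/d)² = 0.9877² = 0.975551.
Q̄ = (S_0/π) × 0.975551 × [bracket] = (1361/π) × 0.975551 × 1.114401 = 471.0 W/m².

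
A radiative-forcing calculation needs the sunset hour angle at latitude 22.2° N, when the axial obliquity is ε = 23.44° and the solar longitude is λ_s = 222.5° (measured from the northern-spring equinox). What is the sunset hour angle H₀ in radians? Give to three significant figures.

Solar declination: sin δ = sin ε · sin λ_s = sin 23.44° × sin 222.5° = -0.26874, so δ = -15.589°.
cos H₀ = −tan φ · tan δ = −tan(+22.2°) × tan(-15.589°) = 0.1139, so H₀ = 1.4567 rad = 83.46°.

H₀ = 1.46 rad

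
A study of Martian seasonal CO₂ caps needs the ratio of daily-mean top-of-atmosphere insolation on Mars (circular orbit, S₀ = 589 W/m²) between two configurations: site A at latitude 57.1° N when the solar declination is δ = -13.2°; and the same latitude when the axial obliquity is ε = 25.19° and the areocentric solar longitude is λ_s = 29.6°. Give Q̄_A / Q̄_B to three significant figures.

Q̄_A / Q̄_B ≈ 0.314

— Configuration A (φ=+57.1°):
cos H₀ = −tan(+57.1°) tan(-13.200°) = 0.3626, H₀ = 1.1998 rad.
Bracket: H₀ sin φ sin δ + cos φ cos δ sin H₀ = 1.1998×0.83962×-0.22835 + 0.54317×0.97358×0.93196 = -0.230034 + 0.492839 = 0.262805.
Q̄ = (S₀/π) × [bracket] = (589/π) × 0.262805 = 49.272 W/m².
— Configuration B (φ=+57.1°):
sin δ = sin 25.19° × sin 29.6° = 0.21023, so δ = +12.136°.
cos H₀ = −tan(+57.1°) tan(+12.136°) = -0.3324, H₀ = 1.9096 rad.
Bracket: H₀ sin φ sin δ + cos φ cos δ sin H₀ = 1.9096×0.83962×0.21023 + 0.54317×0.97765×0.94314 = 0.337070 + 0.500836 = 0.837906.
Q̄ = (S₀/π) × [bracket] = (589/π) × 0.837906 = 157.09 W/m².
Ratio Q̄_A / Q̄_B = 49.272 / 157.09 = 0.3137.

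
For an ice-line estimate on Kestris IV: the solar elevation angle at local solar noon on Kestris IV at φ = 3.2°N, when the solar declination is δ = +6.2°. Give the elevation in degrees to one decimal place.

At local noon the hour angle is zero, so the zenith angle equals |φ − δ| = |+3.2° − (+6.200°)| = 3.000°.
Elevation = 90° − 3.000° = 87.0°.

87.0°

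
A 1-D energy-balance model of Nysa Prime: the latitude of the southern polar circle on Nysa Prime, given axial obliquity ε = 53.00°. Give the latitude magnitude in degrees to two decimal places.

37.00°

The polar circle is the lowest latitude that experiences at least one full rotation of continuous darkness at the northern-summer solstice; it lies at |ϕ| = 90° − ε = 90° − 53.00° = 37.00°.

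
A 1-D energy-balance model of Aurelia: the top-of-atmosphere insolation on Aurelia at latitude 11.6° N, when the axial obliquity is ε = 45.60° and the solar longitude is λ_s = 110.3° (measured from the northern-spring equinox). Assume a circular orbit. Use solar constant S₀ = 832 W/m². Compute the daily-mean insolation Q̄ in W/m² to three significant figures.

Q̄ ≈ 252 W/m²

Solar declination: sin δ = sin ε · sin λ_s = sin 45.60° × sin 110.3° = 0.67010, so δ = +42.074°.
cos H₀ = −tan(+11.6°) tan(+42.074°) = -0.1853, H₀ = 1.7572 rad.
Bracket: H₀ sin φ sin δ + cos φ cos δ sin H₀ = 1.7572×0.20108×0.67010 + 0.97958×0.74227×0.98268 = 0.236772 + 0.714519 = 0.951291.
Q̄ = (S₀/π) × [bracket] = (832/π) × 0.951291 = 251.9 W/m².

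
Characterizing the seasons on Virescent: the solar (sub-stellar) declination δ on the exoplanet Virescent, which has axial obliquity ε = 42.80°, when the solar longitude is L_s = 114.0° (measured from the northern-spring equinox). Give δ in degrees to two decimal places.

δ = +38.37°

sin δ = sin ε · sin L_s = sin 42.80° × sin 114.0° = 0.620701.
δ = arcsin(0.620701) = +38.37°.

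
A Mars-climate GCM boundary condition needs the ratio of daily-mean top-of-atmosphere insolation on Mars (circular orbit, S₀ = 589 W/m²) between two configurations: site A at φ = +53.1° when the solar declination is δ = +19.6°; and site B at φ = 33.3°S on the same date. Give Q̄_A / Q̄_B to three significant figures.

— Configuration A (φ=+53.1°):
cos H₀ = −tan(+53.1°) tan(+19.600°) = -0.4743, H₀ = 2.0649 rad.
Bracket: H₀ sin φ sin δ + cos φ cos δ sin H₀ = 2.0649×0.79968×0.33545 + 0.60042×0.94206×0.88039 = 0.553915 + 0.497976 = 1.051891.
Q̄ = (S₀/π) × [bracket] = (589/π) × 1.051891 = 197.21 W/m².
— Configuration B (φ=-33.3°):
cos H₀ = −tan(-33.3°) tan(+19.600°) = 0.2339, H₀ = 1.3347 rad.
Bracket: H₀ sin φ sin δ + cos φ cos δ sin H₀ = 1.3347×-0.54902×0.33545 + 0.83581×0.94206×0.97226 = -0.245810 + 0.765541 = 0.519731.
Q̄ = (S₀/π) × [bracket] = (589/π) × 0.519731 = 97.442 W/m².
Ratio Q̄_A / Q̄_B = 197.21 / 97.442 = 2.024.

Q̄_A / Q̄_B ≈ 2.02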